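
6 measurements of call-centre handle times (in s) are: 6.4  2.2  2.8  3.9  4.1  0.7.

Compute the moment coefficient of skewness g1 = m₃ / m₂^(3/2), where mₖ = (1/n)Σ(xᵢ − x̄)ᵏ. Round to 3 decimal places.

x̄ = (6.4 + 2.2 + 2.8 + 3.9 + 4.1 + 0.7) / 6 = 3.3500
deviations (xᵢ − x̄): 3.0500, -1.1500, -0.5500, 0.5500, 0.7500, -2.6500
Σ(xᵢ − x̄)² = 18.8150 ⇒ m₂ = 18.8150/6 = 3.13583
Σ(xᵢ − x̄)³ = 8.6640 ⇒ m₃ = 8.6640/6 = 1.44400
m₂^(3/2) = 3.13583^(1.5) = 5.55302
g1 = m₃ / m₂^(3/2) = 1.44400 / 5.55302 ≈ 0.260

0.260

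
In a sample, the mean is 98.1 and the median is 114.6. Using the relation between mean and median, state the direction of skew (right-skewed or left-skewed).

left-skewed

mean − median = 98.1 − 114.6 = -16.5
mean < median ⇒ the longer tail is on the left ⇒ left-skewed (negatively skewed).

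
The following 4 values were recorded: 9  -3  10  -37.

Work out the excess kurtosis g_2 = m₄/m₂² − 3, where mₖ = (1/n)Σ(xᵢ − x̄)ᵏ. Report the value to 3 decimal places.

-0.882

x̄ = -5.2500
Σ(xᵢ − x̄)² = 1448.7500 ⇒ m₂ = 362.18750
Σ(xᵢ − x̄)⁴ = 1111535.3281 ⇒ m₄ = 277883.83203
m₂² = 131179.78516
g_2 = m₄/m₂² − 3 = 2.11834 − 3 ≈ -0.882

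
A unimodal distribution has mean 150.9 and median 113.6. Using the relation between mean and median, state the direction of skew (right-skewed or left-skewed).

right-skewed

mean − median = 150.9 − 113.6 = 37.3
mean > median ⇒ the longer tail is on the right ⇒ right-skewed (positively skewed).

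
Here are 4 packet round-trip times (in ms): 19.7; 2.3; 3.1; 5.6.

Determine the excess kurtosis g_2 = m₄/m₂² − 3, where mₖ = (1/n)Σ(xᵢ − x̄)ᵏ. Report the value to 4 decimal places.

x̄ = 7.6750
Σ(xᵢ − x̄)² = 198.7275 ⇒ m₂ = 49.68187
Σ(xᵢ − x̄)⁴ = 22200.6384 ⇒ m₄ = 5550.15961
m₂² = 2468.28870
g_2 = m₄/m₂² − 3 = 2.24859 − 3 ≈ -0.7514

-0.7514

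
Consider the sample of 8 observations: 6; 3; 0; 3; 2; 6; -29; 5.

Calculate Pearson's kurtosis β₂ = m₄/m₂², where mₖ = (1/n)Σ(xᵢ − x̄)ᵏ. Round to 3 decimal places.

x̄ = -0.5000
Σ(xᵢ − x̄)² = 958.0000 ⇒ m₂ = 119.75000
Σ(xᵢ − x̄)⁴ = 664574.5000 ⇒ m₄ = 83071.81250
m₂² = 14340.06250
β₂ = m₄/m₂² = 83071.81250 / 14340.06250 ≈ 5.793

5.793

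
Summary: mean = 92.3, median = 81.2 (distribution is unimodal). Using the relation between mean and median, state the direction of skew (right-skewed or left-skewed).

mean − median = 92.3 − 81.2 = 11.1
mean > median ⇒ the longer tail is on the right ⇒ right-skewed (positively skewed).

right-skewed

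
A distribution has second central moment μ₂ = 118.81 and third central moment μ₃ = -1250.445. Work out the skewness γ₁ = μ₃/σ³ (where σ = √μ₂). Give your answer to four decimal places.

-0.9656

σ = √μ₂ = √118.81 = 10.90000
σ³ = μ₂^(3/2) = 1295.02900
γ₁ = μ₃/σ³ = -1250.445 / 1295.02900 ≈ -0.9656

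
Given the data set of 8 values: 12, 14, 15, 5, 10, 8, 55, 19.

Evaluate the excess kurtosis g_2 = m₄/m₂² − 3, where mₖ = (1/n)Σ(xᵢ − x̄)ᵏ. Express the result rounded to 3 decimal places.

x̄ = 17.2500
Σ(xᵢ − x̄)² = 1759.5000 ⇒ m₂ = 219.93750
Σ(xᵢ − x̄)⁴ = 2064311.9063 ⇒ m₄ = 258038.98828
m₂² = 48372.50391
g_2 = m₄/m₂² − 3 = 5.33441 − 3 ≈ 2.334

2.334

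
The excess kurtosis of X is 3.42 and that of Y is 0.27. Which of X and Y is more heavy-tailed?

Higher excess kurtosis ⇒ heavier tails relative to the normal distribution.
3.42 vs 0.27: the larger is 3.42, so X has heavier tails.

X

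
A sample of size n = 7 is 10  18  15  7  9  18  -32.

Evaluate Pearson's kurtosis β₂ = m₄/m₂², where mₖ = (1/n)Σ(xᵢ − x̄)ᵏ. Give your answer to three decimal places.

x̄ = 6.4286
Σ(xᵢ − x̄)² = 1837.7143 ⇒ m₂ = 262.53061
Σ(xᵢ − x̄)⁴ = 2222267.2303 ⇒ m₄ = 317466.74719
m₂² = 68922.32237
β₂ = m₄/m₂² = 317466.74719 / 68922.32237 ≈ 4.606

4.606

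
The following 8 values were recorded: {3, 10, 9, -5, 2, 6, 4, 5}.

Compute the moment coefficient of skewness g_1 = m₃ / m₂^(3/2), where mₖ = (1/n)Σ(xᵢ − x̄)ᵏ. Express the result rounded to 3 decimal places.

-0.761

x̄ = (3 + 10 + 9 - 5 + 2 + 6 + 4 + 5) / 8 = 4.2500
deviations (xᵢ − x̄): -1.2500, 5.7500, 4.7500, -9.2500, -2.2500, 1.7500, -0.2500, 0.7500
Σ(xᵢ − x̄)² = 151.5000 ⇒ m₂ = 151.5000/8 = 18.93750
Σ(xᵢ − x̄)³ = -501.7500 ⇒ m₃ = -501.7500/8 = -62.71875
m₂^(3/2) = 18.93750^(1.5) = 82.41077
g_1 = m₃ / m₂^(3/2) = -62.71875 / 82.41077 ≈ -0.761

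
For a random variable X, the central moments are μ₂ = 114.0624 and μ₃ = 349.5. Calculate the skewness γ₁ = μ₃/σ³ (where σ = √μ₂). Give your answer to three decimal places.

0.287

σ = √μ₂ = √114.0624 = 10.68000
σ³ = μ₂^(3/2) = 1218.18643
γ₁ = μ₃/σ³ = 349.5 / 1218.18643 ≈ 0.287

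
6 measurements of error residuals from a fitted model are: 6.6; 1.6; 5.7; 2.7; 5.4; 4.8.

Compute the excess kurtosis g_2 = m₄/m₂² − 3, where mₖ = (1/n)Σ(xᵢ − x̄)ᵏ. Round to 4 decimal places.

x̄ = 4.4667
Σ(xᵢ − x̄)² = 18.3933 ⇒ m₂ = 3.06556
Σ(xᵢ − x̄)⁴ = 101.0708 ⇒ m₄ = 16.84513
m₂² = 9.39763
g_2 = m₄/m₂² − 3 = 1.79249 − 3 ≈ -1.2075

-1.2075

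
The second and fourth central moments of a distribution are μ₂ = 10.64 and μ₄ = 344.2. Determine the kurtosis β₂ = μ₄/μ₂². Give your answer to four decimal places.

μ₂² = 10.64² = 113.20960
μ₄/μ₂² = 344.2 / 113.20960 = 3.04038
β₂ ≈ 3.0404

3.0404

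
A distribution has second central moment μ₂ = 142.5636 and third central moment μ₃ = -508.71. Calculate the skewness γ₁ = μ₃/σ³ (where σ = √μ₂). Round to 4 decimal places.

-0.2989

σ = √μ₂ = √142.5636 = 11.94000
σ³ = μ₂^(3/2) = 1702.20938
γ₁ = μ₃/σ³ = -508.71 / 1702.20938 ≈ -0.2989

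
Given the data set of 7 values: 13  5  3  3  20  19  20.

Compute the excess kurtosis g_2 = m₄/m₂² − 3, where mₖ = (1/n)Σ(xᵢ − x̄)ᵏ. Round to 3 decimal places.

-1.800

x̄ = 11.8571
Σ(xᵢ − x̄)² = 388.8571 ⇒ m₂ = 55.55102
Σ(xᵢ − x̄)⁴ = 25917.1953 ⇒ m₄ = 3702.45648
m₂² = 3085.91587
g_2 = m₄/m₂² − 3 = 1.19979 − 3 ≈ -1.800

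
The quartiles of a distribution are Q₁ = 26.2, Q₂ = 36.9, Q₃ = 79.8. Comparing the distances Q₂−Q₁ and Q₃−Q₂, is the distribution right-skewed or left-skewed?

Q₂ − Q₁ = 10.7;  Q₃ − Q₂ = 42.9
Q₃ − Q₂ > Q₂ − Q₁ ⇒ the upper half is more spread out ⇒ right-skewed.

right-skewed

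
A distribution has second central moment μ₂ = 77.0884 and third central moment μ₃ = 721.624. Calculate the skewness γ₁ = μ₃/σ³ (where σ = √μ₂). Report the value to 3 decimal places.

1.066

σ = √μ₂ = √77.0884 = 8.78000
σ³ = μ₂^(3/2) = 676.83615
γ₁ = μ₃/σ³ = 721.624 / 676.83615 ≈ 1.066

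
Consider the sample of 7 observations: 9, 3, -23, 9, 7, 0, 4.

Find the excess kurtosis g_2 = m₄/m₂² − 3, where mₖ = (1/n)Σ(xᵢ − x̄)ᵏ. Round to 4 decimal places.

x̄ = 1.2857
Σ(xᵢ − x̄)² = 753.4286 ⇒ m₂ = 107.63265
Σ(xᵢ − x̄)⁴ = 356074.0233 ⇒ m₄ = 50867.71762
m₂² = 11584.78800
g_2 = m₄/m₂² − 3 = 4.39091 − 3 ≈ 1.3909

1.3909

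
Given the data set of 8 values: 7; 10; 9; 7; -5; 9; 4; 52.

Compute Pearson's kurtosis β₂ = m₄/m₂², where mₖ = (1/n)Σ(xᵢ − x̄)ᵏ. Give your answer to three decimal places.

x̄ = 11.6250
Σ(xᵢ − x̄)² = 2023.8750 ⇒ m₂ = 252.98438
Σ(xᵢ − x̄)⁴ = 2738147.6191 ⇒ m₄ = 342268.45239
m₂² = 64001.09399
β₂ = m₄/m₂² = 342268.45239 / 64001.09399 ≈ 5.348

5.348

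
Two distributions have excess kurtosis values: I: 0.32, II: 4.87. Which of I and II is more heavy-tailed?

Higher excess kurtosis ⇒ heavier tails relative to the normal distribution.
0.32 vs 4.87: the larger is 4.87, so II has heavier tails.

II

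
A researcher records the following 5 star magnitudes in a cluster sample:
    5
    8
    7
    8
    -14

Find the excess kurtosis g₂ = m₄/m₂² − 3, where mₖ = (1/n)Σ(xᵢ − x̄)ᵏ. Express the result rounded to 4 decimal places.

0.1637

x̄ = 2.8000
Σ(xᵢ − x̄)² = 358.8000 ⇒ m₂ = 71.76000
Σ(xᵢ − x̄)⁴ = 81456.3360 ⇒ m₄ = 16291.26720
m₂² = 5149.49760
g₂ = m₄/m₂² − 3 = 3.16366 − 3 ≈ 0.1637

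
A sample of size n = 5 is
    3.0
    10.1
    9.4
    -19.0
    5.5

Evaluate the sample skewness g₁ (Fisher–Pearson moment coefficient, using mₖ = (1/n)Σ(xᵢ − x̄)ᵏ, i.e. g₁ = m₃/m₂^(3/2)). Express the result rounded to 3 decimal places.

x̄ = (3.0 + 10.1 + 9.4 - 19.0 + 5.5) / 5 = 1.8000
deviations (xᵢ − x̄): 1.2000, 8.3000, 7.6000, -20.8000, 3.7000
Σ(xᵢ − x̄)² = 574.4200 ⇒ m₂ = 574.4200/5 = 114.88400
Σ(xᵢ − x̄)³ = -7935.7680 ⇒ m₃ = -7935.7680/5 = -1587.15360
m₂^(3/2) = 114.88400^(1.5) = 1231.37214
g₁ = m₃ / m₂^(3/2) = -1587.15360 / 1231.37214 ≈ -1.289

-1.289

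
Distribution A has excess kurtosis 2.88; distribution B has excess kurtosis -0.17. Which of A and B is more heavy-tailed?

Higher excess kurtosis ⇒ heavier tails relative to the normal distribution.
2.88 vs -0.17: the larger is 2.88, so A has heavier tails. (A is leptokurtic — heavier-than-normal tails; the other is platykurtic.)

A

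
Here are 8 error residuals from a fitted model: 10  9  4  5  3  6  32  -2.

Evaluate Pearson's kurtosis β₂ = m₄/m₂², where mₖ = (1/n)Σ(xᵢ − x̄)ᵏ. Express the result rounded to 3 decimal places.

x̄ = 8.3750
Σ(xᵢ − x̄)² = 733.8750 ⇒ m₂ = 91.73438
Σ(xᵢ − x̄)⁴ = 324477.1816 ⇒ m₄ = 40559.64771
m₂² = 8415.19556
β₂ = m₄/m₂² = 40559.64771 / 8415.19556 ≈ 4.820

4.820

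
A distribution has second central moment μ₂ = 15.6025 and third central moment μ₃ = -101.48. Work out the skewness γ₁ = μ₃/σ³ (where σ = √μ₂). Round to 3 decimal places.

-1.647

σ = √μ₂ = √15.6025 = 3.95000
σ³ = μ₂^(3/2) = 61.62988
γ₁ = μ₃/σ³ = -101.48 / 61.62988 ≈ -1.647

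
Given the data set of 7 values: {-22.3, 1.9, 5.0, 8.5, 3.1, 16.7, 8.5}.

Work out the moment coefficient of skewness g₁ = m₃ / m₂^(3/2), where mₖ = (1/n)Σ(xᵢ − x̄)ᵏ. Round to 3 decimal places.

x̄ = (-22.3 + 1.9 + 5.0 + 8.5 + 3.1 + 16.7 + 8.5) / 7 = 3.0571
deviations (xᵢ − x̄): -25.3571, -1.1571, 1.9429, 5.4429, 0.0429, 13.6429, 5.4429
Σ(xᵢ − x̄)² = 893.4771 ⇒ m₂ = 893.4771/7 = 127.63959
Σ(xᵢ − x̄)³ = -13436.6728 ⇒ m₃ = -13436.6728/7 = -1919.52469
m₂^(3/2) = 127.63959^(1.5) = 1442.04267
g₁ = m₃ / m₂^(3/2) = -1919.52469 / 1442.04267 ≈ -1.331

-1.331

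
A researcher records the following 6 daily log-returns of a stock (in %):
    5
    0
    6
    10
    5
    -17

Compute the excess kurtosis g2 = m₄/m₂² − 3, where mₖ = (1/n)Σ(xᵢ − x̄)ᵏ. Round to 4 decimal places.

0.4671

x̄ = 1.5000
Σ(xᵢ − x̄)² = 461.5000 ⇒ m₂ = 76.91667
Σ(xᵢ − x̄)⁴ = 123070.3750 ⇒ m₄ = 20511.72917
m₂² = 5916.17361
g2 = m₄/m₂² − 3 = 3.46706 − 3 ≈ 0.4671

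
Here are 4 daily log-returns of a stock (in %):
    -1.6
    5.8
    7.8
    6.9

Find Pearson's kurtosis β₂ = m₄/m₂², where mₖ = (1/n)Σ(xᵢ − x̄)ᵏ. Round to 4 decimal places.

x̄ = 4.7250
Σ(xᵢ − x̄)² = 55.3475 ⇒ m₂ = 13.83687
Σ(xᵢ − x̄)⁴ = 1713.5732 ⇒ m₄ = 428.39329
m₂² = 191.45911
β₂ = m₄/m₂² = 428.39329 / 191.45911 ≈ 2.2375

2.2375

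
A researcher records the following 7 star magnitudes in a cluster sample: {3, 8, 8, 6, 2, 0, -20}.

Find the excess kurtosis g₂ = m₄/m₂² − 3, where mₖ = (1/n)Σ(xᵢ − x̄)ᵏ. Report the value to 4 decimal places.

1.3074

x̄ = 1.0000
Σ(xᵢ − x̄)² = 570.0000 ⇒ m₂ = 81.42857
Σ(xᵢ − x̄)⁴ = 199926.0000 ⇒ m₄ = 28560.85714
m₂² = 6630.61224
g₂ = m₄/m₂² − 3 = 4.30742 − 3 ≈ 1.3074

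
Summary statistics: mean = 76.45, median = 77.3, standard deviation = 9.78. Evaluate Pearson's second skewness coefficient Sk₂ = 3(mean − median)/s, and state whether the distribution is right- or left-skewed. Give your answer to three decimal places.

-0.261, left-skewed

Sk₂ = 3(76.45 − 77.3) / 9.78 = 3 × -0.8500 / 9.78
    = -2.5500 / 9.78 ≈ -0.261
Sk₂ < 0 ⇒ mean < median ⇒ left-skewed (negative skew).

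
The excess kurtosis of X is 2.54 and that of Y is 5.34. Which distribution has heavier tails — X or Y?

Higher excess kurtosis ⇒ heavier tails relative to the normal distribution.
2.54 vs 5.34: the larger is 5.34, so Y has heavier tails.

Y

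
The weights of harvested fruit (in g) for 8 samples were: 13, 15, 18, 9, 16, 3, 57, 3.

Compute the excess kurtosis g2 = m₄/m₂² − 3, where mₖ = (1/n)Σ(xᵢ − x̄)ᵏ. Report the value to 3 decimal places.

x̄ = 16.7500
Σ(xᵢ − x̄)² = 2077.5000 ⇒ m₂ = 259.68750
Σ(xᵢ − x̄)⁴ = 2699909.1563 ⇒ m₄ = 337488.64453
m₂² = 67437.59766
g2 = m₄/m₂² − 3 = 5.00446 − 3 ≈ 2.004

2.004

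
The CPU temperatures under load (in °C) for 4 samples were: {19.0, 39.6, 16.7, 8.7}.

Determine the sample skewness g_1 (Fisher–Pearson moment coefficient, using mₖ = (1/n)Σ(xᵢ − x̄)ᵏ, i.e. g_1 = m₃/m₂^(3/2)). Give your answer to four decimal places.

x̄ = (19.0 + 39.6 + 16.7 + 8.7) / 4 = 21.0000
deviations (xᵢ − x̄): -2.0000, 18.6000, -4.3000, -12.3000
Σ(xᵢ − x̄)² = 519.7400 ⇒ m₂ = 519.7400/4 = 129.93500
Σ(xᵢ − x̄)³ = 4486.4820 ⇒ m₃ = 4486.4820/4 = 1121.62050
m₂^(3/2) = 129.93500^(1.5) = 1481.11652
g_1 = m₃ / m₂^(3/2) = 1121.62050 / 1481.11652 ≈ 0.7573

0.7573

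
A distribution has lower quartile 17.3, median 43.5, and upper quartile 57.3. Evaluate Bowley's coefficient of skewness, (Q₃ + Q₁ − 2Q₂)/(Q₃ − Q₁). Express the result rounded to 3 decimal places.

-0.310

numerator: Q₃ + Q₁ − 2Q₂ = 57.3 + 17.3 − 2×43.5 = -12.4000
denominator: Q₃ − Q₁ = 57.3 − 17.3 = 40.0000
Bowley skewness = -12.4000 / 40.0000 ≈ -0.310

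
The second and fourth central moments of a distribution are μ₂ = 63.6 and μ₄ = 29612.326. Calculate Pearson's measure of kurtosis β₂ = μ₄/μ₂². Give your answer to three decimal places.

μ₂² = 63.6² = 4044.96000
μ₄/μ₂² = 29612.326 / 4044.96000 = 7.32080
β₂ ≈ 7.321

7.321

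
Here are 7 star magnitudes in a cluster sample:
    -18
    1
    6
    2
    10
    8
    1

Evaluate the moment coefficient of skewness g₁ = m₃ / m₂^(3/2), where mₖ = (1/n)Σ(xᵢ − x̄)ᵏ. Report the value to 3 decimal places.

x̄ = (-18 + 1 + 6 + 2 + 10 + 8 + 1) / 7 = 1.4286
deviations (xᵢ − x̄): -19.4286, -0.4286, 4.5714, 0.5714, 8.5714, 6.5714, -0.4286
Σ(xᵢ − x̄)² = 515.7143 ⇒ m₂ = 515.7143/7 = 73.67347
Σ(xᵢ − x̄)³ = -6324.6122 ⇒ m₃ = -6324.6122/7 = -903.51603
m₂^(3/2) = 73.67347^(1.5) = 632.36334
g₁ = m₃ / m₂^(3/2) = -903.51603 / 632.36334 ≈ -1.429

-1.429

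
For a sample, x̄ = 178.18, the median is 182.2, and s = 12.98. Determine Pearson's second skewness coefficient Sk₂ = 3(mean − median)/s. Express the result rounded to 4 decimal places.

-0.9291

Sk₂ = 3(178.18 − 182.2) / 12.98 = 3 × -4.0200 / 12.98
    = -12.0600 / 12.98 ≈ -0.9291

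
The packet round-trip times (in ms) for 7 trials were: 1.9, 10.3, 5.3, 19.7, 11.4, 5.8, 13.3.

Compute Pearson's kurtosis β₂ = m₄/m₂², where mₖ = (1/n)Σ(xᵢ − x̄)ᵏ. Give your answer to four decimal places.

x̄ = 9.6714
Σ(xᵢ − x̄)² = 211.6143 ⇒ m₂ = 30.23061
Σ(xᵢ − x̄)⁴ = 14534.5939 ⇒ m₄ = 2076.37056
m₂² = 913.88992
β₂ = m₄/m₂² = 2076.37056 / 913.88992 ≈ 2.2720

2.2720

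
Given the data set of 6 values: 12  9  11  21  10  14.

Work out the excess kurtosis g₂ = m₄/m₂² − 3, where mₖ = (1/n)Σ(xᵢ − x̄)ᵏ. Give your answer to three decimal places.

x̄ = 12.8333
Σ(xᵢ − x̄)² = 94.8333 ⇒ m₂ = 15.80556
Σ(xᵢ − x̄)⁴ = 4742.1528 ⇒ m₄ = 790.35880
m₂² = 249.81559
g₂ = m₄/m₂² − 3 = 3.16377 − 3 ≈ 0.164

0.164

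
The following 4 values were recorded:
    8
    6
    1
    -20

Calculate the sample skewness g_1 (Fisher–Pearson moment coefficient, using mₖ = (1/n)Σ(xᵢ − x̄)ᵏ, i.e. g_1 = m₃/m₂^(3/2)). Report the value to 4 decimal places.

x̄ = (8 + 6 + 1 - 20) / 4 = -1.2500
deviations (xᵢ − x̄): 9.2500, 7.2500, 2.2500, -18.7500
Σ(xᵢ − x̄)² = 494.7500 ⇒ m₂ = 494.7500/4 = 123.68750
Σ(xᵢ − x̄)³ = -5407.8750 ⇒ m₃ = -5407.8750/4 = -1351.96875
m₂^(3/2) = 123.68750^(1.5) = 1375.58907
g_1 = m₃ / m₂^(3/2) = -1351.96875 / 1375.58907 ≈ -0.9828

-0.9828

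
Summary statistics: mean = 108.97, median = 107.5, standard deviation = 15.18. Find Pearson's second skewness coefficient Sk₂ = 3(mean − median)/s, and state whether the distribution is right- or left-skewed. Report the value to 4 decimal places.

Sk₂ = 3(108.97 − 107.5) / 15.18 = 3 × 1.4700 / 15.18
    = 4.4100 / 15.18 ≈ 0.2905
Sk₂ > 0 ⇒ mean > median ⇒ right-skewed (positive skew).

0.2905, right-skewed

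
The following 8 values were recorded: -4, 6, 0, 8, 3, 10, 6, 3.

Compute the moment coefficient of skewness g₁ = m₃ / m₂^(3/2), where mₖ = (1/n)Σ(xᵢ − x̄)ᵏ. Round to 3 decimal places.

x̄ = (-4 + 6 + 0 + 8 + 3 + 10 + 6 + 3) / 8 = 4.0000
deviations (xᵢ − x̄): -8.0000, 2.0000, -4.0000, 4.0000, -1.0000, 6.0000, 2.0000, -1.0000
Σ(xᵢ − x̄)² = 142.0000 ⇒ m₂ = 142.0000/8 = 17.75000
Σ(xᵢ − x̄)³ = -282.0000 ⇒ m₃ = -282.0000/8 = -35.25000
m₂^(3/2) = 17.75000^(1.5) = 74.78208
g₁ = m₃ / m₂^(3/2) = -35.25000 / 74.78208 ≈ -0.471

-0.471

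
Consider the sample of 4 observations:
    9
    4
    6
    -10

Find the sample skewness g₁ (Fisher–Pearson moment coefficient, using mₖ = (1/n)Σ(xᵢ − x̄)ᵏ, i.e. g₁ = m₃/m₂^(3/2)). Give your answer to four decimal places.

-0.9491

x̄ = (9 + 4 + 6 - 10) / 4 = 2.2500
deviations (xᵢ − x̄): 6.7500, 1.7500, 3.7500, -12.2500
Σ(xᵢ − x̄)² = 212.7500 ⇒ m₂ = 212.7500/4 = 53.18750
Σ(xᵢ − x̄)³ = -1472.6250 ⇒ m₃ = -1472.6250/4 = -368.15625
m₂^(3/2) = 53.18750^(1.5) = 387.89516
g₁ = m₃ / m₂^(3/2) = -368.15625 / 387.89516 ≈ -0.9491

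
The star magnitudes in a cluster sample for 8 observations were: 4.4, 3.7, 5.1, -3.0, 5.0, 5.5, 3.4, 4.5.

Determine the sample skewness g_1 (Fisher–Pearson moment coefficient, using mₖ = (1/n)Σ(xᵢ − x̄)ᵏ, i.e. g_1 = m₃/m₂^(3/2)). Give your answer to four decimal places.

x̄ = (4.4 + 3.7 + 5.1 - 3.0 + 5.0 + 5.5 + 3.4 + 4.5) / 8 = 3.5750
deviations (xᵢ − x̄): 0.8250, 0.1250, 1.5250, -6.5750, 1.4250, 1.9250, -0.1750, 0.9250
Σ(xᵢ − x̄)² = 52.8750 ⇒ m₂ = 52.8750/8 = 6.60938
Σ(xᵢ − x̄)³ = -269.3183 ⇒ m₃ = -269.3183/8 = -33.66478
m₂^(3/2) = 6.60938^(1.5) = 16.99185
g_1 = m₃ / m₂^(3/2) = -33.66478 / 16.99185 ≈ -1.9812

-1.9812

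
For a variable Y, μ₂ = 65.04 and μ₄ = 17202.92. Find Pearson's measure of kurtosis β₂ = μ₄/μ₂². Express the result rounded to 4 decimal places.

4.0667

μ₂² = 65.04² = 4230.20160
μ₄/μ₂² = 17202.92 / 4230.20160 = 4.06669
β₂ ≈ 4.0667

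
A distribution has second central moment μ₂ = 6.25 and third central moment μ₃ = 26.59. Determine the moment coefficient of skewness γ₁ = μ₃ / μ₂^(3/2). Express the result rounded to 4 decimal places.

1.7018

σ = √μ₂ = √6.25 = 2.50000
σ³ = μ₂^(3/2) = 15.62500
γ₁ = μ₃/σ³ = 26.59 / 15.62500 ≈ 1.7018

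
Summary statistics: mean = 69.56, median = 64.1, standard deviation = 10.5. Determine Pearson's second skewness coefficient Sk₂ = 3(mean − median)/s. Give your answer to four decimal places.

Sk₂ = 3(69.56 − 64.1) / 10.5 = 3 × 5.4600 / 10.5
    = 16.3800 / 10.5 ≈ 1.5600

1.5600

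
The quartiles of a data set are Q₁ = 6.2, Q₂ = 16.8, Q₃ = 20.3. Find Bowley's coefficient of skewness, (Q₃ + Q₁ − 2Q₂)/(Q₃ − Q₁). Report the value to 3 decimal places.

-0.504

numerator: Q₃ + Q₁ − 2Q₂ = 20.3 + 6.2 − 2×16.8 = -7.1000
denominator: Q₃ − Q₁ = 20.3 − 6.2 = 14.1000
Bowley skewness = -7.1000 / 14.1000 ≈ -0.504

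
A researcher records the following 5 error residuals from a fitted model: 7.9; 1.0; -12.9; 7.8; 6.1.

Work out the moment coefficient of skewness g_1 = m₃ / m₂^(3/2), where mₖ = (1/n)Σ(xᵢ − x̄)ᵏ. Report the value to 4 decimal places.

x̄ = (7.9 + 1.0 - 12.9 + 7.8 + 6.1) / 5 = 1.9800
deviations (xᵢ − x̄): 5.9200, -0.9800, -14.8800, 5.8200, 4.1200
Σ(xᵢ − x̄)² = 308.2680 ⇒ m₂ = 308.2680/5 = 61.65360
Σ(xᵢ − x̄)³ = -2821.0409 ⇒ m₃ = -2821.0409/5 = -564.20818
m₂^(3/2) = 61.65360^(1.5) = 484.10287
g_1 = m₃ / m₂^(3/2) = -564.20818 / 484.10287 ≈ -1.1655

-1.1655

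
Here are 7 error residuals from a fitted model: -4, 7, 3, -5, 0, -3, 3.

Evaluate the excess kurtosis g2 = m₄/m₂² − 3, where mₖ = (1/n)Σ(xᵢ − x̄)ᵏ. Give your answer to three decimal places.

x̄ = 0.1429
Σ(xᵢ − x̄)² = 116.8571 ⇒ m₂ = 16.69388
Σ(xᵢ − x̄)⁴ = 3435.8892 ⇒ m₄ = 490.84132
m₂² = 278.68555
g2 = m₄/m₂² − 3 = 1.76127 − 3 ≈ -1.239

-1.239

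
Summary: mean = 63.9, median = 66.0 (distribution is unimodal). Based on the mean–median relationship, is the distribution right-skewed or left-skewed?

mean − median = 63.9 − 66.0 = -2.1
mean < median ⇒ the longer tail is on the left ⇒ left-skewed (negatively skewed).

left-skewed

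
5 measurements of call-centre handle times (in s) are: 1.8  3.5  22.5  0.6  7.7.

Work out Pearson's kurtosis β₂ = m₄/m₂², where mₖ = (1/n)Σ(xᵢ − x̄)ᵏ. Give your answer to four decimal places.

2.7939

x̄ = 7.2200
Σ(xᵢ − x̄)² = 320.7480 ⇒ m₂ = 64.14960
Σ(xᵢ − x̄)⁴ = 57487.2686 ⇒ m₄ = 11497.45372
m₂² = 4115.17118
β₂ = m₄/m₂² = 11497.45372 / 4115.17118 ≈ 2.7939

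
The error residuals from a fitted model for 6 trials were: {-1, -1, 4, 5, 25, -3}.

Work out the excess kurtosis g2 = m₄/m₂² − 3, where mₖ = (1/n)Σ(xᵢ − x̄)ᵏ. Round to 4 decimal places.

x̄ = 4.8333
Σ(xᵢ − x̄)² = 536.8333 ⇒ m₂ = 89.47222
Σ(xᵢ − x̄)⁴ = 171481.8194 ⇒ m₄ = 28580.30324
m₂² = 8005.27855
g2 = m₄/m₂² − 3 = 3.57018 − 3 ≈ 0.5702

0.5702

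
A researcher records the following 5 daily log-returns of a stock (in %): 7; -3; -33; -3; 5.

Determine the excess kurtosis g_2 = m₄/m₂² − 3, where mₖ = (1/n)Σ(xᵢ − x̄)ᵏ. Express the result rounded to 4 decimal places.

-0.1274

x̄ = -5.4000
Σ(xᵢ − x̄)² = 1035.2000 ⇒ m₂ = 207.04000
Σ(xᵢ − x̄)⁴ = 615685.3760 ⇒ m₄ = 123137.07520
m₂² = 42865.56160
g_2 = m₄/m₂² − 3 = 2.87263 − 3 ≈ -0.1274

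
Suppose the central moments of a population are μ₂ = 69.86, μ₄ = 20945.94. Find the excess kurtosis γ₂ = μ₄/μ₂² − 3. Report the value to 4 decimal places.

1.2918

μ₂² = 69.86² = 4880.41960
μ₄/μ₂² = 20945.94 / 4880.41960 = 4.29183
γ₂ = 4.29183 − 3 ≈ 1.2918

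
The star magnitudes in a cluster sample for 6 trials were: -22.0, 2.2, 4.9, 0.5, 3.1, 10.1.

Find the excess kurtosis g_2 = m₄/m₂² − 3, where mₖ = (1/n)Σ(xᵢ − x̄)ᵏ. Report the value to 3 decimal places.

0.661

x̄ = -0.2000
Σ(xᵢ − x̄)² = 624.4800 ⇒ m₂ = 104.08000
Σ(xᵢ − x̄)⁴ = 237936.6756 ⇒ m₄ = 39656.11260
m₂² = 10832.64640
g_2 = m₄/m₂² − 3 = 3.66080 − 3 ≈ 0.661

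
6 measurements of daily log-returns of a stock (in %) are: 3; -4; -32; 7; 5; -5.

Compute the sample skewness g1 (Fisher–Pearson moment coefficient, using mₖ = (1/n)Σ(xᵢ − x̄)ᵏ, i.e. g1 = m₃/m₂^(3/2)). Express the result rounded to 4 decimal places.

-1.3613

x̄ = (3 - 4 - 32 + 7 + 5 - 5) / 6 = -4.3333
deviations (xᵢ − x̄): 7.3333, 0.3333, -27.6667, 11.3333, 9.3333, -0.6667
Σ(xᵢ − x̄)² = 1035.3333 ⇒ m₂ = 1035.3333/6 = 172.55556
Σ(xᵢ − x̄)³ = -18514.4444 ⇒ m₃ = -18514.4444/6 = -3085.74074
m₂^(3/2) = 172.55556^(1.5) = 2266.69674
g1 = m₃ / m₂^(3/2) = -3085.74074 / 2266.69674 ≈ -1.3613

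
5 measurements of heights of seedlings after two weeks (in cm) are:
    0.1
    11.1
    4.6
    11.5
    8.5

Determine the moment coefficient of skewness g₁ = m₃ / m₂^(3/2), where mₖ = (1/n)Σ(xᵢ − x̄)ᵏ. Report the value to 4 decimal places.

-0.5609

x̄ = (0.1 + 11.1 + 4.6 + 11.5 + 8.5) / 5 = 7.1600
deviations (xᵢ − x̄): -7.0600, 3.9400, -2.5600, 4.3400, 1.3400
Σ(xᵢ − x̄)² = 92.5520 ⇒ m₂ = 92.5520/5 = 18.51040
Σ(xᵢ − x̄)³ = -223.3574 ⇒ m₃ = -223.3574/5 = -44.67149
m₂^(3/2) = 18.51040^(1.5) = 79.63862
g₁ = m₃ / m₂^(3/2) = -44.67149 / 79.63862 ≈ -0.5609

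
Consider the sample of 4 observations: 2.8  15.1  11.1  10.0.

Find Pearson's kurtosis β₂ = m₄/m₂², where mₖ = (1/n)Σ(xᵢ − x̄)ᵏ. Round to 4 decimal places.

2.0323

x̄ = 9.7500
Σ(xᵢ − x̄)² = 78.8100 ⇒ m₂ = 19.70250
Σ(xᵢ − x̄)⁴ = 3155.7044 ⇒ m₄ = 788.92611
m₂² = 388.18851
β₂ = m₄/m₂² = 788.92611 / 388.18851 ≈ 2.0323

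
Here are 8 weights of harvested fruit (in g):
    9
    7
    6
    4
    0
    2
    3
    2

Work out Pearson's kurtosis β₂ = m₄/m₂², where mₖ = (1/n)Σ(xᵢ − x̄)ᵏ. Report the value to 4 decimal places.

1.9779

x̄ = 4.1250
Σ(xᵢ − x̄)² = 62.8750 ⇒ m₂ = 7.85938
Σ(xᵢ − x̄)⁴ = 977.4004 ⇒ m₄ = 122.17505
m₂² = 61.76978
β₂ = m₄/m₂² = 122.17505 / 61.76978 ≈ 1.9779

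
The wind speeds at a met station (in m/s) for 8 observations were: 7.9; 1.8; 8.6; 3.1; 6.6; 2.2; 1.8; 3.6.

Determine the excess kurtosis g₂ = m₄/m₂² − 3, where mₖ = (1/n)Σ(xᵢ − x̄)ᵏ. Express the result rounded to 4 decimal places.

-1.4680

x̄ = 4.4500
Σ(xᵢ − x̄)² = 55.4000 ⇒ m₂ = 6.92500
Σ(xᵢ − x̄)⁴ = 587.7549 ⇒ m₄ = 73.46937
m₂² = 47.95563
g₂ = m₄/m₂² − 3 = 1.53203 − 3 ≈ -1.4680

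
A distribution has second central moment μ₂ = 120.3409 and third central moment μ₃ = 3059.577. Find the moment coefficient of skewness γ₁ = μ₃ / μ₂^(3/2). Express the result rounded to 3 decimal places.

σ = √μ₂ = √120.3409 = 10.97000
σ³ = μ₂^(3/2) = 1320.13967
γ₁ = μ₃/σ³ = 3059.577 / 1320.13967 ≈ 2.318

2.318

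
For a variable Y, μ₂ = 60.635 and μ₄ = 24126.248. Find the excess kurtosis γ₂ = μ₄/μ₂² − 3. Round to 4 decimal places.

μ₂² = 60.635² = 3676.60323
μ₄/μ₂² = 24126.248 / 3676.60323 = 6.56210
γ₂ = 6.56210 − 3 ≈ 3.5621

3.5621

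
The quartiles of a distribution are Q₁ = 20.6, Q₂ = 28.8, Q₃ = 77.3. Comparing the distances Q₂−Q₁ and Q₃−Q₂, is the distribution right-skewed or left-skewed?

right-skewed

Q₂ − Q₁ = 8.2;  Q₃ − Q₂ = 48.5
Q₃ − Q₂ > Q₂ − Q₁ ⇒ the upper half is more spread out ⇒ right-skewed.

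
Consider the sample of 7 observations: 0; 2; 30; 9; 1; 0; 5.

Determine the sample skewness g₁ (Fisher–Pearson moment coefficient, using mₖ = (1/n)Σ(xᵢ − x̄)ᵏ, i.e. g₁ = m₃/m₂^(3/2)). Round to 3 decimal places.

x̄ = (0 + 2 + 30 + 9 + 1 + 0 + 5) / 7 = 6.7143
deviations (xᵢ − x̄): -6.7143, -4.7143, 23.2857, 2.2857, -5.7143, -6.7143, -1.7143
Σ(xᵢ − x̄)² = 695.4286 ⇒ m₂ = 695.4286/7 = 99.34694
Σ(xᵢ − x̄)³ = 11736.2449 ⇒ m₃ = 11736.2449/7 = 1676.60641
m₂^(3/2) = 99.34694^(1.5) = 990.22009
g₁ = m₃ / m₂^(3/2) = 1676.60641 / 990.22009 ≈ 1.693

1.693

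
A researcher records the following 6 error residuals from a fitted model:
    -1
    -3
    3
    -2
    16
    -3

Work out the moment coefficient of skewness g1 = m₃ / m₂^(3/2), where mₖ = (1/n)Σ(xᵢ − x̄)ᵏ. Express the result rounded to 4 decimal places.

x̄ = (-1 - 3 + 3 - 2 + 16 - 3) / 6 = 1.6667
deviations (xᵢ − x̄): -2.6667, -4.6667, 1.3333, -3.6667, 14.3333, -4.6667
Σ(xᵢ − x̄)² = 271.3333 ⇒ m₂ = 271.3333/6 = 45.22222
Σ(xᵢ − x̄)³ = 2675.5556 ⇒ m₃ = 2675.5556/6 = 445.92593
m₂^(3/2) = 45.22222^(1.5) = 304.10800
g1 = m₃ / m₂^(3/2) = 445.92593 / 304.10800 ≈ 1.4663

1.4663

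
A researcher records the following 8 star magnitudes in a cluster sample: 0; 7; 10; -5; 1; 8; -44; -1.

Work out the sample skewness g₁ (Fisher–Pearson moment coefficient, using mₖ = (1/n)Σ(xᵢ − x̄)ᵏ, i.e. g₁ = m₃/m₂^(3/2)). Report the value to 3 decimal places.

-1.885

x̄ = (0 + 7 + 10 - 5 + 1 + 8 - 44 - 1) / 8 = -3.0000
deviations (xᵢ − x̄): 3.0000, 10.0000, 13.0000, -2.0000, 4.0000, 11.0000, -41.0000, 2.0000
Σ(xᵢ − x̄)² = 2104.0000 ⇒ m₂ = 2104.0000/8 = 263.00000
Σ(xᵢ − x̄)³ = -64302.0000 ⇒ m₃ = -64302.0000/8 = -8037.75000
m₂^(3/2) = 263.00000^(1.5) = 4265.14326
g₁ = m₃ / m₂^(3/2) = -8037.75000 / 4265.14326 ≈ -1.885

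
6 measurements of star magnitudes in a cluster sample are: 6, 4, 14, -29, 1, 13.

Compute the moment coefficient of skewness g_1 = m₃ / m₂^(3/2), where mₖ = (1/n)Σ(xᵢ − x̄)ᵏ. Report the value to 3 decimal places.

-1.382

x̄ = (6 + 4 + 14 - 29 + 1 + 13) / 6 = 1.5000
deviations (xᵢ − x̄): 4.5000, 2.5000, 12.5000, -30.5000, -0.5000, 11.5000
Σ(xᵢ − x̄)² = 1245.5000 ⇒ m₂ = 1245.5000/6 = 207.58333
Σ(xᵢ − x̄)³ = -24792.0000 ⇒ m₃ = -24792.0000/6 = -4132.00000
m₂^(3/2) = 207.58333^(1.5) = 2990.80930
g_1 = m₃ / m₂^(3/2) = -4132.00000 / 2990.80930 ≈ -1.382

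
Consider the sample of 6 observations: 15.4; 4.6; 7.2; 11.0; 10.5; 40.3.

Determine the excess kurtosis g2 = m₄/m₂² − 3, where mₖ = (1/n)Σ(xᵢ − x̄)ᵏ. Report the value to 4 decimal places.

x̄ = 14.8333
Σ(xᵢ − x̄)² = 845.3333 ⇒ m₂ = 140.88889
Σ(xᵢ − x̄)⁴ = 435548.8235 ⇒ m₄ = 72591.47059
m₂² = 19849.67901
g2 = m₄/m₂² − 3 = 3.65706 − 3 ≈ 0.6571

0.6571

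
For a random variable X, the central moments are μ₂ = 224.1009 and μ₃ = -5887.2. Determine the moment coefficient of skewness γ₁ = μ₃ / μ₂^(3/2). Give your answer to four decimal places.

σ = √μ₂ = √224.1009 = 14.97000
σ³ = μ₂^(3/2) = 3354.79047
γ₁ = μ₃/σ³ = -5887.2 / 3354.79047 ≈ -1.7549

-1.7549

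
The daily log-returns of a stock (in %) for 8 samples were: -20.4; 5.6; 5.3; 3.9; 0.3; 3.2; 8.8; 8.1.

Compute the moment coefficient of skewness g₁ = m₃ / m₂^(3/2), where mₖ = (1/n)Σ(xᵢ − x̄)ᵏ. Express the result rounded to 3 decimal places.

-1.908

x̄ = (-20.4 + 5.6 + 5.3 + 3.9 + 0.3 + 3.2 + 8.8 + 8.1) / 8 = 1.8500
deviations (xᵢ − x̄): -22.2500, 3.7500, 3.4500, 2.0500, -1.5500, 1.3500, 6.9500, 6.2500
Σ(xᵢ − x̄)² = 616.8200 ⇒ m₂ = 616.8200/8 = 77.10250
Σ(xᵢ − x̄)³ = -10334.1480 ⇒ m₃ = -10334.1480/8 = -1291.76850
m₂^(3/2) = 77.10250^(1.5) = 677.02186
g₁ = m₃ / m₂^(3/2) = -1291.76850 / 677.02186 ≈ -1.908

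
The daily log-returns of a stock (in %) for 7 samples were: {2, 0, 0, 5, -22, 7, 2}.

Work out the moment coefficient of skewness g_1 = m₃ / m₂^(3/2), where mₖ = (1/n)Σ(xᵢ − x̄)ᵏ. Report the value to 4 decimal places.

x̄ = (2 + 0 + 0 + 5 - 22 + 7 + 2) / 7 = -0.8571
deviations (xᵢ − x̄): 2.8571, 0.8571, 0.8571, 5.8571, -21.1429, 7.8571, 2.8571
Σ(xᵢ − x̄)² = 560.8571 ⇒ m₂ = 560.8571/7 = 80.12245
Σ(xᵢ − x̄)³ = -8717.3878 ⇒ m₃ = -8717.3878/7 = -1245.34111
m₂^(3/2) = 80.12245^(1.5) = 717.18521
g_1 = m₃ / m₂^(3/2) = -1245.34111 / 717.18521 ≈ -1.7364

-1.7364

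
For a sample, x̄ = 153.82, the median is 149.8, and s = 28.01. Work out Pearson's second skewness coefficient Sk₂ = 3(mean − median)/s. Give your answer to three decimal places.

0.431

Sk₂ = 3(153.82 − 149.8) / 28.01 = 3 × 4.0200 / 28.01
    = 12.0600 / 28.01 ≈ 0.431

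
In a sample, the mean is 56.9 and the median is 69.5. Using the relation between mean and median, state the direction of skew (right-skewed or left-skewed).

left-skewed

mean − median = 56.9 − 69.5 = -12.6
mean < median ⇒ the longer tail is on the left ⇒ left-skewed (negatively skewed).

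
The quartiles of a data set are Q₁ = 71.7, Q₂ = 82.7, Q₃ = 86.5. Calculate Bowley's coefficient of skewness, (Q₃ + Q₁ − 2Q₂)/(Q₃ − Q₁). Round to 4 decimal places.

numerator: Q₃ + Q₁ − 2Q₂ = 86.5 + 71.7 − 2×82.7 = -7.2000
denominator: Q₃ − Q₁ = 86.5 − 71.7 = 14.8000
Bowley skewness = -7.2000 / 14.8000 ≈ -0.4865

-0.4865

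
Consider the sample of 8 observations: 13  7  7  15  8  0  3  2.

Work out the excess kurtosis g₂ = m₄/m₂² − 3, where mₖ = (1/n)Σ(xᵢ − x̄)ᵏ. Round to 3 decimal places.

x̄ = 6.8750
Σ(xᵢ − x̄)² = 190.8750 ⇒ m₂ = 23.85938
Σ(xᵢ − x̄)⁴ = 8791.4004 ⇒ m₄ = 1098.92505
m₂² = 569.26978
g₂ = m₄/m₂² − 3 = 1.93041 − 3 ≈ -1.070

-1.070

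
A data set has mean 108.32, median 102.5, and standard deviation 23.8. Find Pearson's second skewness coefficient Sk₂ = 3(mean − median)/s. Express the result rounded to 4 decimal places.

0.7336

Sk₂ = 3(108.32 − 102.5) / 23.8 = 3 × 5.8200 / 23.8
    = 17.4600 / 23.8 ≈ 0.7336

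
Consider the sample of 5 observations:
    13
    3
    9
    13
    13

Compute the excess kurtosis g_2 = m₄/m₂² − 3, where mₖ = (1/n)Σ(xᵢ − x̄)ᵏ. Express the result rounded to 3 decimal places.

-0.564

x̄ = 10.2000
Σ(xᵢ − x̄)² = 76.8000 ⇒ m₂ = 15.36000
Σ(xᵢ − x̄)⁴ = 2873.8560 ⇒ m₄ = 574.77120
m₂² = 235.92960
g_2 = m₄/m₂² − 3 = 2.43620 − 3 ≈ -0.564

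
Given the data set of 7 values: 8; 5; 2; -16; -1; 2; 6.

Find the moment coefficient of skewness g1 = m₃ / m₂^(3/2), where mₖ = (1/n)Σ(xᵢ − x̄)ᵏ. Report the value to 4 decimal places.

x̄ = (8 + 5 + 2 - 16 - 1 + 2 + 6) / 7 = 0.8571
deviations (xᵢ − x̄): 7.1429, 4.1429, 1.1429, -16.8571, -1.8571, 1.1429, 5.1429
Σ(xᵢ − x̄)² = 384.8571 ⇒ m₂ = 384.8571/7 = 54.97959
Σ(xᵢ − x̄)³ = -4222.0408 ⇒ m₃ = -4222.0408/7 = -603.14869
m₂^(3/2) = 54.97959^(1.5) = 407.66391
g1 = m₃ / m₂^(3/2) = -603.14869 / 407.66391 ≈ -1.4795

-1.4795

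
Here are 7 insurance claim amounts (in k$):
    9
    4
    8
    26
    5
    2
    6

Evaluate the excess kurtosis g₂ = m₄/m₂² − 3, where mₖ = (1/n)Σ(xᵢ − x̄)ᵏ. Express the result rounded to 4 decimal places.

1.4134

x̄ = 8.5714
Σ(xᵢ − x̄)² = 387.7143 ⇒ m₂ = 55.38776
Σ(xᵢ − x̄)⁴ = 94775.2711 ⇒ m₄ = 13539.32445
m₂² = 3067.80342
g₂ = m₄/m₂² − 3 = 4.41336 − 3 ≈ 1.4134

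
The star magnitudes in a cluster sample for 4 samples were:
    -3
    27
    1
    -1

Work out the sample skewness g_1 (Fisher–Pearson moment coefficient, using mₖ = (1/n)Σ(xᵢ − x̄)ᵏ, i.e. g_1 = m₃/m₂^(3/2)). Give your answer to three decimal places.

1.108

x̄ = (-3 + 27 + 1 - 1) / 4 = 6.0000
deviations (xᵢ − x̄): -9.0000, 21.0000, -5.0000, -7.0000
Σ(xᵢ − x̄)² = 596.0000 ⇒ m₂ = 596.0000/4 = 149.00000
Σ(xᵢ − x̄)³ = 8064.0000 ⇒ m₃ = 8064.0000/4 = 2016.00000
m₂^(3/2) = 149.00000^(1.5) = 1818.77679
g_1 = m₃ / m₂^(3/2) = 2016.00000 / 1818.77679 ≈ 1.108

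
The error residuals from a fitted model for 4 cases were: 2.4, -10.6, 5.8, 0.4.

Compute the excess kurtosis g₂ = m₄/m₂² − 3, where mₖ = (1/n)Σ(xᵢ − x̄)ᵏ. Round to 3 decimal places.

-0.883

x̄ = -0.5000
Σ(xᵢ − x̄)² = 150.9200 ⇒ m₂ = 37.73000
Σ(xᵢ − x̄)⁴ = 12052.7204 ⇒ m₄ = 3013.18010
m₂² = 1423.55290
g₂ = m₄/m₂² − 3 = 2.11666 − 3 ≈ -0.883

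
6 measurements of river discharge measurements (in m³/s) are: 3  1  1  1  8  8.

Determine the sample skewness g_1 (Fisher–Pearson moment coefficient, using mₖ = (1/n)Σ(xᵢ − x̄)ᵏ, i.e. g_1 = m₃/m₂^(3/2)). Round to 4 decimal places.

x̄ = (3 + 1 + 1 + 1 + 8 + 8) / 6 = 3.6667
deviations (xᵢ − x̄): -0.6667, -2.6667, -2.6667, -2.6667, 4.3333, 4.3333
Σ(xᵢ − x̄)² = 59.3333 ⇒ m₂ = 59.3333/6 = 9.88889
Σ(xᵢ − x̄)³ = 105.5556 ⇒ m₃ = 105.5556/6 = 17.59259
m₂^(3/2) = 9.88889^(1.5) = 31.09720
g_1 = m₃ / m₂^(3/2) = 17.59259 / 31.09720 ≈ 0.5657

0.5657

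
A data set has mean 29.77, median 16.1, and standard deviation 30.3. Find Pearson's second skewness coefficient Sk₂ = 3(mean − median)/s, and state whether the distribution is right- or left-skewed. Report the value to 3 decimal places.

Sk₂ = 3(29.77 − 16.1) / 30.3 = 3 × 13.6700 / 30.3
    = 41.0100 / 30.3 ≈ 1.353
Sk₂ > 0 ⇒ mean > median ⇒ right-skewed (positive skew).

1.353, right-skewed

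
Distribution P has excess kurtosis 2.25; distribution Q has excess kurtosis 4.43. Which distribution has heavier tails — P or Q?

Higher excess kurtosis ⇒ heavier tails relative to the normal distribution.
2.25 vs 4.43: the larger is 4.43, so Q has heavier tails.

Q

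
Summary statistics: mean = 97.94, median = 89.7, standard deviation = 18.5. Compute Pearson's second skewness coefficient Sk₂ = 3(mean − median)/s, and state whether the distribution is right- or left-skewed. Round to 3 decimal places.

Sk₂ = 3(97.94 − 89.7) / 18.5 = 3 × 8.2400 / 18.5
    = 24.7200 / 18.5 ≈ 1.336
Sk₂ > 0 ⇒ mean > median ⇒ right-skewed (positive skew).

1.336, right-skewed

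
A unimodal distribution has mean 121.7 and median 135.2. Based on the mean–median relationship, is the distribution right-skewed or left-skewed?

mean − median = 121.7 − 135.2 = -13.5
mean < median ⇒ the longer tail is on the left ⇒ left-skewed (negatively skewed).

left-skewed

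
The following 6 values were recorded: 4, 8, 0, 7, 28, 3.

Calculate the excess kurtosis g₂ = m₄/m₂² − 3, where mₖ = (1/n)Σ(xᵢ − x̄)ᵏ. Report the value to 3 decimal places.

x̄ = 8.3333
Σ(xᵢ − x̄)² = 505.3333 ⇒ m₂ = 84.22222
Σ(xᵢ − x̄)⁴ = 155584.4444 ⇒ m₄ = 25930.74074
m₂² = 7093.38272
g₂ = m₄/m₂² − 3 = 3.65562 − 3 ≈ 0.656

0.656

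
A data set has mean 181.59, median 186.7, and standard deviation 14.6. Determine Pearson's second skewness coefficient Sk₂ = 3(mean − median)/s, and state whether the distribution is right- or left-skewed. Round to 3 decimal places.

Sk₂ = 3(181.59 − 186.7) / 14.6 = 3 × -5.1100 / 14.6
    = -15.3300 / 14.6 ≈ -1.050
Sk₂ < 0 ⇒ mean < median ⇒ left-skewed (negative skew).

-1.050, left-skewed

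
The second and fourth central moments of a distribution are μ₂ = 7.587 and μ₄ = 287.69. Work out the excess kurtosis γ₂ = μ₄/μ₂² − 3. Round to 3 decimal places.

1.998

μ₂² = 7.587² = 57.56257
μ₄/μ₂² = 287.69 / 57.56257 = 4.99787
γ₂ = 4.99787 − 3 ≈ 1.998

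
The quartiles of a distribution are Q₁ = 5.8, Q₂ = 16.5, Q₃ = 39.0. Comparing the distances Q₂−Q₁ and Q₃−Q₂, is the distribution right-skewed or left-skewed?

right-skewed

Q₂ − Q₁ = 10.7;  Q₃ − Q₂ = 22.5
Q₃ − Q₂ > Q₂ − Q₁ ⇒ the upper half is more spread out ⇒ right-skewed.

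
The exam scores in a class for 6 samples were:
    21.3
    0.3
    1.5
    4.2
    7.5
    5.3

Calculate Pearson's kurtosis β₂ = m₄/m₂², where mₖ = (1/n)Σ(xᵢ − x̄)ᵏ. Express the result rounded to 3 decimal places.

x̄ = 6.6833
Σ(xᵢ − x̄)² = 290.0083 ⇒ m₂ = 48.33472
Σ(xᵢ − x̄)⁴ = 48069.3010 ⇒ m₄ = 8011.55016
m₂² = 2336.24537
β₂ = m₄/m₂² = 8011.55016 / 2336.24537 ≈ 3.429

3.429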